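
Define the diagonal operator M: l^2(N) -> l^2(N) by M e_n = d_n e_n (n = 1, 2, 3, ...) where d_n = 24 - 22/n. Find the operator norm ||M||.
||M|| = 24

For a diagonal operator on l^2 with entries d_n, ||M|| = sup_n |d_n|. Here d_1 = 2, d_2 = 13, ..., and d_n = 24 - 22/n increases monotonically toward 24. All terms lie in [2, 24), so |d_n| = d_n and the supremum is the limit 24, which is not attained by any individual d_n. Hence ||M|| = 24.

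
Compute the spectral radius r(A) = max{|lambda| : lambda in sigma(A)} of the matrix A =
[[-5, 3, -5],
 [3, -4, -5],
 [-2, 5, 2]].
r(A) ≈ 7.7619

The eigenvalues of A are the roots of its characteristic polynomial. With M = A (coefficients from the trace, the sum of principal 2x2 minors, and det A):
  p(λ) = det(λ I - M) = λ^3 + 7λ^2 + 8λ + 108.
No integer candidate from the rational root theorem (±divisors of 108) is a root, so the roots are irrational. The cubic discriminant is Δ = -353152 < 0, so there is one real root and a complex-conjugate pair. p(-8) = -20 and p(-7) = 52 have opposite signs, so a root lies in (-8, -7); Newton's method refines it to λ ≈ -7.7619. Dividing out (λ - (-7.7619)) leaves approximately λ^2 - 0.7619λ + 13.9141. For λ^2 - 0.7619λ + 13.9141 the discriminant is -55.0757. It is negative, so the remaining roots are the complex-conjugate pair λ ≈ 0.381 ± 3.7107i. Their product equals the constant term, so |λ|^2 ≈ 13.9141 and |λ| ≈ 3.7302.
Thus the eigenvalues (to 4 decimals) are -7.7619 (modulus 7.7619); 0.381 ± 3.7107i (modulus 3.7302). The spectral radius is the largest modulus: r(A) ≈ 7.7619. (Cross-check: r(A) ≤ ||A||_2 ≈ 9.1428; equality holds whenever A is normal, though it can also hold for some non-normal A.)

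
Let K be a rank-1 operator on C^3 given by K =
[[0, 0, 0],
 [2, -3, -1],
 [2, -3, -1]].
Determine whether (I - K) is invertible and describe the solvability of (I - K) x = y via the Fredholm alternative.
(I - K) is invertible (det(I - K) = 5 ≠ 0), so for every y in C^3 the equation (I - K) x = y has a unique solution.

K has rank 1, so it is an outer product K = u v^T: every row of K is a multiple of one row vector. Reading off the entries, u = (0, 1, 1) and v = (2, -3, -1) (row i of K equals u_i·v^T). A rank-one matrix u v^T satisfies K u = u (v·u) and kills the (2)-dimensional subspace v^⊥, so its characteristic polynomial is lambda^2 (lambda - v·u) with v·u = tr K = -4. Hence the eigenvalues of I - K are 1 (multiplicity 2) and 1 - (-4) = 5, so det(I - K) = 5. (Direct check: I - K =
[[1, 0, 0],
 [-2, 4, 1],
 [-2, 3, 2]]
has determinant 5.) The finite-dimensional Fredholm alternative says: either (I - K) is invertible, or ker(I - K) ≠ {0} and then range(I - K) = ker((I - K)^*)^⊥, with dim ker(I - K) = dim ker((I - K)^*). Since det(I - K) ≠ 0, 1 is not an eigenvalue of K and ker(I - K) = {0}, so we are in the first case: for every y there is a unique x = (I - K)^(-1) y. Explicitly, by the Sherman–Morrison formula, (I - u v^T)^(-1) = I + u v^T/(1 - v·u), i.e. (I - K)^(-1) = I + K/(5).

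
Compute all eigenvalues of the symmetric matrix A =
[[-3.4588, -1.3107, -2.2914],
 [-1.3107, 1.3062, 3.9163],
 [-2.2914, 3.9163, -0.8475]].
sigma(A) ≈ {-5, -3, 5}

A is real symmetric, so its spectrum consists of real eigenvalues. Expanding the characteristic polynomial of the displayed matrix gives
  det(λ I - A) = p(λ) = λ^3 + (3)λ^2 + (-25)λ + (-75).
Solving p(λ) = 0 yields eigenvalues ≈ -5, -3, 5. (A is shown rounded to 4 decimals, so these recover the underlying integer eigenvalues to within that precision.)
Verification: the trace of A = -3 equals the sum of eigenvalues -3, and det(A) ≈ 74.9996 matches the eigenvalue product 75.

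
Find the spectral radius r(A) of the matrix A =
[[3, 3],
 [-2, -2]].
r(A) = 1

The eigenvalues of A are the roots of its characteristic polynomial. With M = A (coefficients from the trace and determinant):
  p(λ) = det(λ I - M) = λ^2 - λ.
For λ^2 - λ the discriminant is 1. It is a perfect square (1^2), so the roots are rational: λ = (1 ± 1)/2 = 1, 0.
Thus the eigenvalues (to 4 decimals) are 1 (modulus 1); 0 (modulus 0). The spectral radius is the largest modulus: r(A) = 1. (Cross-check: r(A) ≤ ||A||_2 ≈ 5.099; equality holds whenever A is normal, though it can also hold for some non-normal A.)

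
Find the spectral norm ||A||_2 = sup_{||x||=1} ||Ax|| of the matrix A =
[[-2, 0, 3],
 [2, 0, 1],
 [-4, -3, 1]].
||A||_2 ≈ 5.8131 (= sqrt(largest eigenvalue of A^T A))

||A||_2 = sigma_max(A) = sqrt(lambda_max(A^T A)). Form the symmetric matrix M = A^T A =
[[24, 12, -8],
 [12, 9, -3],
 [-8, -3, 11]].
Its characteristic polynomial (trace, sum of principal 2x2 minors, determinant of M give the coefficients) is
  p(λ) = det(λ I - M) = λ^3 - 44λ^2 + 362λ - 576.
No integer candidate from the rational root theorem (±divisors of 576) is a root, so the roots are irrational. The cubic discriminant is Δ = 23869088 > 0, so there are three distinct real roots. p(2) = -20 and p(3) = 141 have opposite signs, so a root lies in (2, 3); Newton's method refines it to λ ≈ 2.103. p(8) = 16 and p(9) = -153 have opposite signs, so a root lies in (8, 9); Newton's method refines it to λ ≈ 8.1052. p(33) = -609 and p(34) = 172 have opposite signs, so a root lies in (33, 34); Newton's method refines it to λ ≈ 33.7918. Check (Vieta): the three roots sum to 44, matching tr M = 44.
So the eigenvalues of A^T A are ≈ 2.103, 8.1052, 33.7918 (all ≥ 0, as they must be for A^T A). The largest is λ_max ≈ 33.7918, hence ||A||_2 = sqrt(λ_max) ≈ 5.8131.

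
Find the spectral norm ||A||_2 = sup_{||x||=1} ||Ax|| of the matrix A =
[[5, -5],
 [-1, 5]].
||A||_2 = sqrt((76 + sqrt(4176))/2) ≈ 8.3852 (= sqrt(largest eigenvalue of A^T A))

||A||_2 = sigma_max(A) = sqrt(lambda_max(A^T A)). Form the symmetric matrix M = A^T A =
[[26, -30],
 [-30, 50]].
Its characteristic polynomial (trace, determinant of M give the coefficients) is
  p(λ) = det(λ I - M) = λ^2 - 76λ + 400.
For λ^2 - 76λ + 400 the discriminant is 4176. It is nonnegative but not a perfect square, so the roots are real and irrational: λ = (76 ± sqrt(4176))/2 ≈ 70.311, 5.689.
So the eigenvalues of A^T A are ≈ 5.689, 70.311 (all ≥ 0, as they must be for A^T A). The largest is λ_max = (76 + sqrt(4176))/2 ≈ 70.311, hence ||A||_2 = sqrt(λ_max) = sqrt((76 + sqrt(4176))/2) ≈ 8.3852.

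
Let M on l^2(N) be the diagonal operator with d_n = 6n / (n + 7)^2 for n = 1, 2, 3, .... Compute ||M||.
||M|| = 3/14 (attained at n = 7)

For M diagonal, ||M|| = sup_n |d_n|. Treat f(x) = 6x / (x + 7)^2 for real x > 0. By the quotient rule, f'(x) = 6(7 - x)/(x + 7)^3, which is positive for x < 7 and negative for x > 7. So f has a unique maximum at x = 7, and since 7 is a positive integer, the supremum over n ≥ 1 is attained at n = 7: d_7 = 6·7/(7 + 7)^2 = 6·7/196 = 3/14. Hence ||M|| = 3/14.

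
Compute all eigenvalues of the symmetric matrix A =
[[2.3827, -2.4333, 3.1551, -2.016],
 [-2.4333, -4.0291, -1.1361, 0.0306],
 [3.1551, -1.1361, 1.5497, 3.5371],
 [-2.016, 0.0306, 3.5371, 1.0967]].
sigma(A) ≈ {-5, -4, 4, 6}

A is real symmetric, so its spectrum consists of real eigenvalues. Expanding the characteristic polynomial of the displayed matrix gives
  det(λ I - A) = p(λ) = λ^4 + (-1)λ^3 + (-46)λ^2 + (16)λ + (480.0013).
Solving p(λ) = 0 yields eigenvalues ≈ -5, -4, 4, 6. (A is shown rounded to 4 decimals, so these recover the underlying integer eigenvalues to within that precision.)
Verification: the trace of A = 1 equals the sum of eigenvalues 1, and det(A) ≈ 480.0013 matches the eigenvalue product 480.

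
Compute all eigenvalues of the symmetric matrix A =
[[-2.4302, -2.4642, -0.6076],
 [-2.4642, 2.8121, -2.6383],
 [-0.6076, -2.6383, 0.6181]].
sigma(A) ≈ {-4, 0, 5}

A is real symmetric, so its spectrum consists of real eigenvalues. Expanding the characteristic polynomial of the displayed matrix gives
  det(λ I - A) = p(λ) = λ^3 + (-1)λ^2 + (-20)λ + (0).
Solving p(λ) = 0 yields eigenvalues ≈ -4, 0, 5. (A is shown rounded to 4 decimals, so these recover the underlying integer eigenvalues to within that precision.)
Verification: the trace of A = 1 equals the sum of eigenvalues 1, and det(A) ≈ -0.0002 matches the eigenvalue product 0.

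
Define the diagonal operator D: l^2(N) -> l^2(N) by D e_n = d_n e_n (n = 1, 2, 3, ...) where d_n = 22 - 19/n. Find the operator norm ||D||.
||D|| = 22

For a diagonal operator on l^2 with entries d_n, ||D|| = sup_n |d_n|. Here d_1 = 3, d_2 = 25/2, ..., and d_n = 22 - 19/n increases monotonically toward 22. All terms lie in [3, 22), so |d_n| = d_n and the supremum is the limit 22, which is not attained by any individual d_n. Hence ||D|| = 22.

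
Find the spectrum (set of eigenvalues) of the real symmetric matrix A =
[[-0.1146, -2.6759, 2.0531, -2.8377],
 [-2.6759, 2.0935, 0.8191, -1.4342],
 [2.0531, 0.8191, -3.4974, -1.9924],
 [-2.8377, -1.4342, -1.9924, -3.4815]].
sigma(A) ≈ {-6, -5, 2, 4}

A is real symmetric, so its spectrum consists of real eigenvalues. Expanding the characteristic polynomial of the displayed matrix gives
  det(λ I - A) = p(λ) = λ^4 + (5)λ^3 + (-28)λ^2 + (-92)λ + (240.0013).
Solving p(λ) = 0 yields eigenvalues ≈ -6, -5, 2, 4. (A is shown rounded to 4 decimals, so these recover the underlying integer eigenvalues to within that precision.)
Verification: the trace of A = -5 equals the sum of eigenvalues -5, and det(A) ≈ 240.0013 matches the eigenvalue product 240.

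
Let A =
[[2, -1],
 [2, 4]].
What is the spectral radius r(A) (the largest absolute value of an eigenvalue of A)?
r(A) = sqrt(10) ≈ 3.1623

The eigenvalues of A are the roots of its characteristic polynomial. With M = A (coefficients from the trace and determinant):
  p(λ) = det(λ I - M) = λ^2 - 6λ + 10.
For λ^2 - 6λ + 10 the discriminant is -4. It is negative, so the roots are the complex-conjugate pair λ = 3 ± (sqrt(4)/2) i ≈ 3 ± 1i. For a conjugate pair the product of the roots equals the constant term, so |λ|^2 = 10 and |λ| = sqrt(10) ≈ 3.1623.
Thus the eigenvalues (to 4 decimals) are 3 ± 1i (modulus 3.1623). The spectral radius is the largest modulus: r(A) = sqrt(10) ≈ 3.1623. (Cross-check: r(A) ≤ ||A||_2 ≈ 4.4721; equality holds whenever A is normal, though it can also hold for some non-normal A.)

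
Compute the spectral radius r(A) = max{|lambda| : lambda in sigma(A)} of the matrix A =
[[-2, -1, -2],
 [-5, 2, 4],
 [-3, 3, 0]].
r(A) = 6

The eigenvalues of A are the roots of its characteristic polynomial. With M = A (coefficients from the trace, the sum of principal 2x2 minors, and det A):
  p(λ) = det(λ I - M) = λ^3 - 27λ - 54.
By the rational root theorem any rational root is an integer divisor of 54. Testing λ = 6: p(6) = 216 + 0 - 162 - 54 = 0, so λ = 6 is a root. Dividing out (λ - 6) leaves p(λ) = (λ - 6)(λ^2 + 6λ + 9). For λ^2 + 6λ + 9 the discriminant is 0. It is a perfect square (0^2), so the roots are rational: λ = (-6 ± 0)/2 = -3, -3.
Thus the eigenvalues (to 4 decimals) are -3 (modulus 3); 6 (modulus 6). The spectral radius is the largest modulus: r(A) = 6. (Cross-check: r(A) ≤ ||A||_2 ≈ 7.5172; equality holds whenever A is normal, though it can also hold for some non-normal A.)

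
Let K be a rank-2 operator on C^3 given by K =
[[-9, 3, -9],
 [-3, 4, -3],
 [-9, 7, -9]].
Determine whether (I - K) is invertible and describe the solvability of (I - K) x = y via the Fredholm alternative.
(I - K) is invertible (det(I - K) = -27 ≠ 0), so for every y in C^3 the equation (I - K) x = y has a unique solution.

K has rank 2 and factors as K = U V^T = u1 v1^T + u2 v2^T with u1 = (-3, -1, -3), v1 = (3, -2, 3), u2 = (3, -2, -1), v2 = (0, -1, 0) (multiplying out reproduces the displayed K). The nonzero eigenvalues of U V^T coincide with those of the 2 x 2 matrix G = V^T U = [[v1·u1, v1·u2], [v2·u1, v2·u2]] = [[-16, 10], [1, 2]], and by the Sylvester determinant identity det(I_3 - U V^T) = det(I_2 - V^T U) = det([[17, -10], [-1, -1]]) = (17)(-1) - (-10)(-1) = -27. (Direct check: I - K =
[[10, -3, 9],
 [3, -3, 3],
 [9, -7, 10]]
has determinant -27.) The finite-dimensional Fredholm alternative says: either (I - K) is invertible, or ker(I - K) ≠ {0} and then range(I - K) = ker((I - K)^*)^⊥, with dim ker(I - K) = dim ker((I - K)^*). Since det(I - K) ≠ 0, 1 is not an eigenvalue of K and ker(I - K) = {0}, so we are in the first case: for every y there is a unique x = (I - K)^(-1) y. (Explicitly, by the Woodbury identity, (I - U V^T)^(-1) = I + U (I_2 - G)^(-1) V^T.)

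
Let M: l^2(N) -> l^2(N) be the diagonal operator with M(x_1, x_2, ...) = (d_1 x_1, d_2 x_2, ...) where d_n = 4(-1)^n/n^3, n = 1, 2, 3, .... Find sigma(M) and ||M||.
sigma(M) = {4(-1)^n/n^3 : n ≥ 1} ∪ {0}; ||M|| = 4

A bounded diagonal operator on l^2 with diagonal entries d_n has spectrum equal to the closure of {d_n : n ≥ 1}: every d_n is an eigenvalue (with eigenvector e_n), so {d_n} ⊂ sigma(M); the spectrum is closed, so its closure is too; and for lambda not in the closure, (M - lambda I) has bounded inverse (the diagonal entries 1/(d_n - lambda) are bounded). For our sequence d_n = 4(-1)^n/n^3, n = 1, 2, 3, ...:
  - {d_n} = {4(-1)^n/n^3 : n ≥ 1}; the only limit point is 0
  - closure = {4(-1)^n/n^3 : n ≥ 1} ∪ {0}
For the norm: a diagonal operator has ||M|| = sup_n |d_n|. Here |d_n| = 4/n^3 is decreasing, so sup_n |d_n| = |d_1| = 4. So ||M|| = 4.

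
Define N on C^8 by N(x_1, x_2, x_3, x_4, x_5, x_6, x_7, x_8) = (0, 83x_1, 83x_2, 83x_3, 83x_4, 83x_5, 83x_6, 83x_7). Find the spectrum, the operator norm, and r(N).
sigma(N) = {0}; ||N|| = 83; r(N) = 0. (N is nilpotent with N^8 = 0.)

On C^8, N is a strictly lower-triangular matrix with 83 on the subdiagonal and zeros elsewhere, so its characteristic polynomial is lambda^8 and every eigenvalue is 0: sigma(N) = {0}. For the operator norm, N e_i = 83e_{i+1} for i = 1, ..., 7 and N e_8 = 0, so the singular values of N are 83 (with multiplicity 7) and 0; hence ||N|| = 83. The spectral radius r(N) = max|lambda| = 0. Note ||N|| > r(N) — characteristic of non-normal nilpotent operators. Indeed N^8 = 0.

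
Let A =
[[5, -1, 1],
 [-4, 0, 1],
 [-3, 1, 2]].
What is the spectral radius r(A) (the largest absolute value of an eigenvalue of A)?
r(A) ≈ 4.5977

The eigenvalues of A are the roots of its characteristic polynomial. With M = A (coefficients from the trace, the sum of principal 2x2 minors, and det A):
  p(λ) = det(λ I - M) = λ^3 - 7λ^2 + 8λ + 14.
No integer candidate from the rational root theorem (±divisors of 14) is a root, so the roots are irrational. The cubic discriminant is Δ = 892 > 0, so there are three distinct real roots. p(-1) = -2 and p(0) = 14 have opposite signs, so a root lies in (-1, 0); Newton's method refines it to λ ≈ -0.9173. p(3) = 2 and p(4) = -2 have opposite signs, so a root lies in (3, 4); Newton's method refines it to λ ≈ 3.3196. p(4) = -2 and p(5) = 4 have opposite signs, so a root lies in (4, 5); Newton's method refines it to λ ≈ 4.5977. Check (Vieta): the three roots sum to 7, matching tr M = 7.
Thus the eigenvalues (to 4 decimals) are -0.9173 (modulus 0.9173); 3.3196 (modulus 3.3196); 4.5977 (modulus 4.5977). The spectral radius is the largest modulus: r(A) ≈ 4.5977. (Cross-check: r(A) ≤ ||A||_2 ≈ 7.2017; equality holds whenever A is normal, though it can also hold for some non-normal A.)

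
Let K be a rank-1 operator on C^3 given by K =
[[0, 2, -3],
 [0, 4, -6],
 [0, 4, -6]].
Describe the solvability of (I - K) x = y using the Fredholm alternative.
(I - K) is invertible (det(I - K) = 3 ≠ 0), so for every y in C^3 the equation (I - K) x = y has a unique solution.

K has rank 1, so it is an outer product K = u v^T: every row of K is a multiple of one row vector. Reading off the entries, u = (1, 2, 2) and v = (0, 2, -3) (row i of K equals u_i·v^T). A rank-one matrix u v^T satisfies K u = u (v·u) and kills the (2)-dimensional subspace v^⊥, so its characteristic polynomial is lambda^2 (lambda - v·u) with v·u = tr K = -2. Hence the eigenvalues of I - K are 1 (multiplicity 2) and 1 - (-2) = 3, so det(I - K) = 3. (Direct check: I - K =
[[1, -2, 3],
 [0, -3, 6],
 [0, -4, 7]]
has determinant 3.) The finite-dimensional Fredholm alternative says: either (I - K) is invertible, or ker(I - K) ≠ {0} and then range(I - K) = ker((I - K)^*)^⊥, with dim ker(I - K) = dim ker((I - K)^*). Since det(I - K) ≠ 0, 1 is not an eigenvalue of K and ker(I - K) = {0}, so we are in the first case: for every y there is a unique x = (I - K)^(-1) y. Explicitly, by the Sherman–Morrison formula, (I - u v^T)^(-1) = I + u v^T/(1 - v·u), i.e. (I - K)^(-1) = I + K/(3).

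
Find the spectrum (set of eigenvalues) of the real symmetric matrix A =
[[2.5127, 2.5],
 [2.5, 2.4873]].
sigma(A) ≈ {0, 5}

A is real symmetric, so its spectrum consists of real eigenvalues. Expanding the characteristic polynomial of the displayed matrix gives
  det(λ I - A) = p(λ) = λ^2 + (-5)λ + (0).
Solving p(λ) = 0 yields eigenvalues ≈ 0, 5. (A is shown rounded to 4 decimals, so these recover the underlying integer eigenvalues to within that precision.)
Verification: the trace of A = 5 equals the sum of eigenvalues 5, and det(A) ≈ -0.0002 matches the eigenvalue product 0.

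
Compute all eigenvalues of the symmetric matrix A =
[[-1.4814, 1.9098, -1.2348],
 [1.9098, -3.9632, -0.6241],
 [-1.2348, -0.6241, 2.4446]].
sigma(A) ≈ {-5, -1, 3}

A is real symmetric, so its spectrum consists of real eigenvalues. Expanding the characteristic polynomial of the displayed matrix gives
  det(λ I - A) = p(λ) = λ^3 + (3)λ^2 + (-13)λ + (-15).
Solving p(λ) = 0 yields eigenvalues ≈ -5, -1, 3. (A is shown rounded to 4 decimals, so these recover the underlying integer eigenvalues to within that precision.)
Verification: the trace of A = -3 equals the sum of eigenvalues -3, and det(A) ≈ 14.9995 matches the eigenvalue product 15.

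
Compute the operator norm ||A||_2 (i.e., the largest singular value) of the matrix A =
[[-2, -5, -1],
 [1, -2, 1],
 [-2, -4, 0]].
||A||_2 ≈ 7.1685 (= sqrt(largest eigenvalue of A^T A))

||A||_2 = sigma_max(A) = sqrt(lambda_max(A^T A)). Form the symmetric matrix M = A^T A =
[[9, 16, 3],
 [16, 45, 3],
 [3, 3, 2]].
Its characteristic polynomial (trace, sum of principal 2x2 minors, determinant of M give the coefficients) is
  p(λ) = det(λ I - M) = λ^3 - 56λ^2 + 239λ - 100.
No integer candidate from the rational root theorem (±divisors of 100) is a root, so the roots are irrational. The cubic discriminant is Δ = 78098580 > 0, so there are three distinct real roots. p(0) = -100 and p(1) = 84 have opposite signs, so a root lies in (0, 1); Newton's method refines it to λ ≈ 0.4697. p(4) = 24 and p(5) = -180 have opposite signs, so a root lies in (4, 5); Newton's method refines it to λ ≈ 4.1435. p(51) = -916 and p(52) = 1512 have opposite signs, so a root lies in (51, 52); Newton's method refines it to λ ≈ 51.3869. Check (Vieta): the three roots sum to 56, matching tr M = 56.
So the eigenvalues of A^T A are ≈ 0.4697, 4.1435, 51.3869 (all ≥ 0, as they must be for A^T A). The largest is λ_max ≈ 51.3869, hence ||A||_2 = sqrt(λ_max) ≈ 7.1685.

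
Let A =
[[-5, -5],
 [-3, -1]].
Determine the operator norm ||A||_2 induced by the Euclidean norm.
||A||_2 = sqrt((60 + sqrt(3200))/2) ≈ 7.6344 (= sqrt(largest eigenvalue of A^T A))

||A||_2 = sigma_max(A) = sqrt(lambda_max(A^T A)). Form the symmetric matrix M = A^T A =
[[34, 28],
 [28, 26]].
Its characteristic polynomial (trace, determinant of M give the coefficients) is
  p(λ) = det(λ I - M) = λ^2 - 60λ + 100.
For λ^2 - 60λ + 100 the discriminant is 3200. It is nonnegative but not a perfect square, so the roots are real and irrational: λ = (60 ± sqrt(3200))/2 ≈ 58.2843, 1.7157.
So the eigenvalues of A^T A are ≈ 1.7157, 58.2843 (all ≥ 0, as they must be for A^T A). The largest is λ_max = (60 + sqrt(3200))/2 ≈ 58.2843, hence ||A||_2 = sqrt(λ_max) = sqrt((60 + sqrt(3200))/2) ≈ 7.6344.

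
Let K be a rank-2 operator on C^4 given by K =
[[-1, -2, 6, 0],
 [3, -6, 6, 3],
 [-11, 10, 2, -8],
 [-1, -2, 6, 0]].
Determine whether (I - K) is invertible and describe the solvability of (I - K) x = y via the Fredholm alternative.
(I - K) is invertible (det(I - K) = 64 ≠ 0), so for every y in C^4 the equation (I - K) x = y has a unique solution.

K has rank 2 and factors as K = U V^T = u1 v1^T + u2 v2^T with u1 = (1, 0, 3, 1), v1 = (-3, 2, 2, -2), u2 = (-2, -3, 2, -2), v2 = (-1, 2, -2, -1) (multiplying out reproduces the displayed K). The nonzero eigenvalues of U V^T coincide with those of the 2 x 2 matrix G = V^T U = [[v1·u1, v1·u2], [v2·u1, v2·u2]] = [[1, 8], [-8, -6]], and by the Sylvester determinant identity det(I_4 - U V^T) = det(I_2 - V^T U) = det([[0, -8], [8, 7]]) = (0)(7) - (-8)(8) = 64. (Direct check: I - K =
[[2, 2, -6, 0],
 [-3, 7, -6, -3],
 [11, -10, -1, 8],
 [1, 2, -6, 1]]
has determinant 64.) The finite-dimensional Fredholm alternative says: either (I - K) is invertible, or ker(I - K) ≠ {0} and then range(I - K) = ker((I - K)^*)^⊥, with dim ker(I - K) = dim ker((I - K)^*). Since det(I - K) ≠ 0, 1 is not an eigenvalue of K and ker(I - K) = {0}, so we are in the first case: for every y there is a unique x = (I - K)^(-1) y. (Explicitly, by the Woodbury identity, (I - U V^T)^(-1) = I + U (I_2 - G)^(-1) V^T.)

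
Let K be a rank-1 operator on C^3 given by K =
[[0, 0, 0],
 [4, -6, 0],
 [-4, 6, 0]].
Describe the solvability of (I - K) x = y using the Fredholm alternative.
(I - K) is invertible (det(I - K) = 7 ≠ 0), so for every y in C^3 the equation (I - K) x = y has a unique solution.

K has rank 1, so it is an outer product K = u v^T: every row of K is a multiple of one row vector. Reading off the entries, u = (0, -2, 2) and v = (-2, 3, 0) (row i of K equals u_i·v^T). A rank-one matrix u v^T satisfies K u = u (v·u) and kills the (2)-dimensional subspace v^⊥, so its characteristic polynomial is lambda^2 (lambda - v·u) with v·u = tr K = -6. Hence the eigenvalues of I - K are 1 (multiplicity 2) and 1 - (-6) = 7, so det(I - K) = 7. (Direct check: I - K =
[[1, 0, 0],
 [-4, 7, 0],
 [4, -6, 1]]
has determinant 7.) The finite-dimensional Fredholm alternative says: either (I - K) is invertible, or ker(I - K) ≠ {0} and then range(I - K) = ker((I - K)^*)^⊥, with dim ker(I - K) = dim ker((I - K)^*). Since det(I - K) ≠ 0, 1 is not an eigenvalue of K and ker(I - K) = {0}, so we are in the first case: for every y there is a unique x = (I - K)^(-1) y. Explicitly, by the Sherman–Morrison formula, (I - u v^T)^(-1) = I + u v^T/(1 - v·u), i.e. (I - K)^(-1) = I + K/(7).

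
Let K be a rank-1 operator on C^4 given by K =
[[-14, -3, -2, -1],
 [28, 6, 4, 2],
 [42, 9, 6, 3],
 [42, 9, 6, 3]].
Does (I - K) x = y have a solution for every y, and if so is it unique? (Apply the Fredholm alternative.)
(I - K) is singular (det(I - K) = 0, i.e. 1 ∈ sigma(K)). (I - K) x = y is solvable iff y ⊥ ker((I - K)^*) = span{(-14, -3, -2, -1)}, i.e. iff -14y_1 - 3y_2 - 2y_3 - y_4 = 0. When solvable, the solutions are x = y + c·(1, -2, -3, -3), c arbitrary (ker(I - K) = span{(1, -2, -3, -3)}, dimension 1).

K has rank 1, so it is an outer product K = u v^T: every row of K is a multiple of one row vector. Reading off the entries, u = (1, -2, -3, -3) and v = (-14, -3, -2, -1) (row i of K equals u_i·v^T). A rank-one matrix u v^T satisfies K u = u (v·u) and kills the (3)-dimensional subspace v^⊥, so its characteristic polynomial is lambda^3 (lambda - v·u) with v·u = tr K = 1. Hence the eigenvalues of I - K are 1 (multiplicity 3) and 1 - (1) = 0, so det(I - K) = 0. (Direct check: I - K =
[[15, 3, 2, 1],
 [-28, -5, -4, -2],
 [-42, -9, -5, -3],
 [-42, -9, -6, -2]]
has determinant 0.) So 1 is an eigenvalue of K and (I - K) is not invertible. The finite-dimensional Fredholm alternative says: either (I - K) is invertible, or ker(I - K) ≠ {0} and then range(I - K) = ker((I - K)^*)^⊥, with dim ker(I - K) = dim ker((I - K)^*). We are in the second case, so we need both kernels. Kernel of I - K: (I - K) u = u - u (v·u) = u - u = 0, so ker(I - K) = span{u} = span{(1, -2, -3, -3)} (it is exactly 1-dimensional because rank(I - K) = 3). Kernel of the adjoint: K is real, so (I - K)^* = I - K^T = I - v u^T, and (I - v u^T) v = v - v (u·v) = 0; hence ker((I - K)^*) = span{v} = span{(-14, -3, -2, -1)}. Therefore (I - K) x = y is solvable iff <y, v> = 0, i.e. iff -14y_1 - 3y_2 - 2y_3 - y_4 = 0. When this holds, K y = u (v·y) = 0, so (I - K) y = y and x = y is a particular solution; the full solution set is the line x = y + c·u = y + c·(1, -2, -3, -3), c ∈ C.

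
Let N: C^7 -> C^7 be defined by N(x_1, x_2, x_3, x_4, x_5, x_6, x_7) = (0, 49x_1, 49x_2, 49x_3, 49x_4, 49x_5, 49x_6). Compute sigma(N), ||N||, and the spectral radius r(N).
sigma(N) = {0}; ||N|| = 49; r(N) = 0. (N is nilpotent with N^7 = 0.)

On C^7, N is a strictly lower-triangular matrix with 49 on the subdiagonal and zeros elsewhere, so its characteristic polynomial is lambda^7 and every eigenvalue is 0: sigma(N) = {0}. For the operator norm, N e_i = 49e_{i+1} for i = 1, ..., 6 and N e_7 = 0, so the singular values of N are 49 (with multiplicity 6) and 0; hence ||N|| = 49. The spectral radius r(N) = max|lambda| = 0. Note ||N|| > r(N) — characteristic of non-normal nilpotent operators. Indeed N^7 = 0.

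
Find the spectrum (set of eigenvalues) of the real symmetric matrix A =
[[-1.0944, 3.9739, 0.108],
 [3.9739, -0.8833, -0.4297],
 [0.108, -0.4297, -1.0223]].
sigma(A) ≈ {-5, -1, 3}

A is real symmetric, so its spectrum consists of real eigenvalues. Expanding the characteristic polynomial of the displayed matrix gives
  det(λ I - A) = p(λ) = λ^3 + (3)λ^2 + (-13)λ + (-15).
Solving p(λ) = 0 yields eigenvalues ≈ -5, -1, 3. (A is shown rounded to 4 decimals, so these recover the underlying integer eigenvalues to within that precision.)
Verification: the trace of A = -3 equals the sum of eigenvalues -3, and det(A) ≈ 14.9993 matches the eigenvalue product 15.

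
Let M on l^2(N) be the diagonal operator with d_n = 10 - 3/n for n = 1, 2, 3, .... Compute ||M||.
||M|| = 10

For a diagonal operator on l^2 with entries d_n, ||M|| = sup_n |d_n|. Here d_1 = 7, d_2 = 17/2, ..., and d_n = 10 - 3/n increases monotonically toward 10. All terms lie in [7, 10), so |d_n| = d_n and the supremum is the limit 10, which is not attained by any individual d_n. Hence ||M|| = 10.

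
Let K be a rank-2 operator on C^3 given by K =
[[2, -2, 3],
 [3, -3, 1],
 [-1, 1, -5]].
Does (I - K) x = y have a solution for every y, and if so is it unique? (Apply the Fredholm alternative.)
(I - K) is invertible (det(I - K) = 14 ≠ 0), so for every y in C^3 the equation (I - K) x = y has a unique solution.

K has rank 2 and factors as K = U V^T = u1 v1^T + u2 v2^T with u1 = (1, 1, -1), v1 = (3, -3, 1), u2 = (1, 0, -2), v2 = (-1, 1, 2) (multiplying out reproduces the displayed K). The nonzero eigenvalues of U V^T coincide with those of the 2 x 2 matrix G = V^T U = [[v1·u1, v1·u2], [v2·u1, v2·u2]] = [[-1, 1], [-2, -5]], and by the Sylvester determinant identity det(I_3 - U V^T) = det(I_2 - V^T U) = det([[2, -1], [2, 6]]) = (2)(6) - (-1)(2) = 14. (Direct check: I - K =
[[-1, 2, -3],
 [-3, 4, -1],
 [1, -1, 6]]
has determinant 14.) The finite-dimensional Fredholm alternative says: either (I - K) is invertible, or ker(I - K) ≠ {0} and then range(I - K) = ker((I - K)^*)^⊥, with dim ker(I - K) = dim ker((I - K)^*). Since det(I - K) ≠ 0, 1 is not an eigenvalue of K and ker(I - K) = {0}, so we are in the first case: for every y there is a unique x = (I - K)^(-1) y. (Explicitly, by the Woodbury identity, (I - U V^T)^(-1) = I + U (I_2 - G)^(-1) V^T.)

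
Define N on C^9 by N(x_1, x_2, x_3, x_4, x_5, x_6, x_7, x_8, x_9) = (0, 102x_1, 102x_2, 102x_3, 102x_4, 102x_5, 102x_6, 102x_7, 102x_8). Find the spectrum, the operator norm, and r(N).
sigma(N) = {0}; ||N|| = 102; r(N) = 0. (N is nilpotent with N^9 = 0.)

On C^9, N is a strictly lower-triangular matrix with 102 on the subdiagonal and zeros elsewhere, so its characteristic polynomial is lambda^9 and every eigenvalue is 0: sigma(N) = {0}. For the operator norm, N e_i = 102e_{i+1} for i = 1, ..., 8 and N e_9 = 0, so the singular values of N are 102 (with multiplicity 8) and 0; hence ||N|| = 102. The spectral radius r(N) = max|lambda| = 0. Note ||N|| > r(N) — characteristic of non-normal nilpotent operators. Indeed N^9 = 0.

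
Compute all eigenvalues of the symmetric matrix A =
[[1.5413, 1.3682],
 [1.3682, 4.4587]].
sigma(A) ≈ {1, 5}

A is real symmetric, so its spectrum consists of real eigenvalues. Expanding the characteristic polynomial of the displayed matrix gives
  det(λ I - A) = p(λ) = λ^2 + (-6)λ + (5).
Solving p(λ) = 0 yields eigenvalues ≈ 1, 5. (A is shown rounded to 4 decimals, so these recover the underlying integer eigenvalues to within that precision.)
Verification: the trace of A = 6 equals the sum of eigenvalues 6, and det(A) ≈ 5.0002 matches the eigenvalue product 5.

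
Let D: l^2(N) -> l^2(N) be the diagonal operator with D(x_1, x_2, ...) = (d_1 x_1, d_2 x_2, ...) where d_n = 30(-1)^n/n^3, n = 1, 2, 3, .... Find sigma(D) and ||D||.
sigma(D) = {30(-1)^n/n^3 : n ≥ 1} ∪ {0}; ||D|| = 30

A bounded diagonal operator on l^2 with diagonal entries d_n has spectrum equal to the closure of {d_n : n ≥ 1}: every d_n is an eigenvalue (with eigenvector e_n), so {d_n} ⊂ sigma(D); the spectrum is closed, so its closure is too; and for lambda not in the closure, (D - lambda I) has bounded inverse (the diagonal entries 1/(d_n - lambda) are bounded). For our sequence d_n = 30(-1)^n/n^3, n = 1, 2, 3, ...:
  - {d_n} = {30(-1)^n/n^3 : n ≥ 1}; the only limit point is 0
  - closure = {30(-1)^n/n^3 : n ≥ 1} ∪ {0}
For the norm: a diagonal operator has ||D|| = sup_n |d_n|. Here |d_n| = 30/n^3 is decreasing, so sup_n |d_n| = |d_1| = 30. So ||D|| = 30.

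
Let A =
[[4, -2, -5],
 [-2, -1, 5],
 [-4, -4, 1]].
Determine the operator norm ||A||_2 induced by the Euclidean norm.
||A||_2 ≈ 8.8796 (= sqrt(largest eigenvalue of A^T A))

||A||_2 = sigma_max(A) = sqrt(lambda_max(A^T A)). Form the symmetric matrix M = A^T A =
[[36, 10, -34],
 [10, 21, 1],
 [-34, 1, 51]].
Its characteristic polynomial (trace, sum of principal 2x2 minors, determinant of M give the coefficients) is
  p(λ) = det(λ I - M) = λ^3 - 108λ^2 + 2406λ - 8464.
No integer candidate from the rational root theorem (±divisors of 8464) is a root, so the roots are irrational. The cubic discriminant is Δ = 6814517472 > 0, so there are three distinct real roots. p(4) = -504 and p(5) = 991 have opposite signs, so a root lies in (4, 5); Newton's method refines it to λ ≈ 4.3233. p(24) = 896 and p(25) = -189 have opposite signs, so a root lies in (24, 25); Newton's method refines it to λ ≈ 24.8302. p(78) = -3316 and p(79) = 621 have opposite signs, so a root lies in (78, 79); Newton's method refines it to λ ≈ 78.8465. Check (Vieta): the three roots sum to 108, matching tr M = 108.
So the eigenvalues of A^T A are ≈ 4.3233, 24.8302, 78.8465 (all ≥ 0, as they must be for A^T A). The largest is λ_max ≈ 78.8465, hence ||A||_2 = sqrt(λ_max) ≈ 8.8796.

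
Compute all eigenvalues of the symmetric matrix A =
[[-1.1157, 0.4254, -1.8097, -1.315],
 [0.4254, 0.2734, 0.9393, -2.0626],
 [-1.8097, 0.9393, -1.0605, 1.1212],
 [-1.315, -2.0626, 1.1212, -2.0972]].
sigma(A) ≈ {-4, -3, 1, 2}

A is real symmetric, so its spectrum consists of real eigenvalues. Expanding the characteristic polynomial of the displayed matrix gives
  det(λ I - A) = p(λ) = λ^4 + (4)λ^3 + (-7)λ^2 + (-22)λ + (24).
Solving p(λ) = 0 yields eigenvalues ≈ -4, -3, 1, 2. (A is shown rounded to 4 decimals, so these recover the underlying integer eigenvalues to within that precision.)
Verification: the trace of A = -4 equals the sum of eigenvalues -4, and det(A) ≈ 24.0002 matches the eigenvalue product 24.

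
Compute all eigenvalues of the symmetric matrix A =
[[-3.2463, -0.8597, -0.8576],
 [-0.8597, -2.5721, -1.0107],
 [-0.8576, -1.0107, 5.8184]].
sigma(A) ≈ {-4, -2, 6}

A is real symmetric, so its spectrum consists of real eigenvalues. Expanding the characteristic polynomial of the displayed matrix gives
  det(λ I - A) = p(λ) = λ^3 + (0)λ^2 + (-28)λ + (-48).
Solving p(λ) = 0 yields eigenvalues ≈ -4, -2, 6. (A is shown rounded to 4 decimals, so these recover the underlying integer eigenvalues to within that precision.)
Verification: the trace of A = 0 equals the sum of eigenvalues 0, and det(A) ≈ 47.9998 matches the eigenvalue product 48.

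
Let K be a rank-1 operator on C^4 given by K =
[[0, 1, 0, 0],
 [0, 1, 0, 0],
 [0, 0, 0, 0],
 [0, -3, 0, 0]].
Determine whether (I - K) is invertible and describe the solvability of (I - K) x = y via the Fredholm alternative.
(I - K) is singular (det(I - K) = 0, i.e. 1 ∈ sigma(K)). (I - K) x = y is solvable iff y ⊥ ker((I - K)^*) = span{(0, 1, 0, 0)}, i.e. iff y_2 = 0. When solvable, the solutions are x = y + c·(1, 1, 0, -3), c arbitrary (ker(I - K) = span{(1, 1, 0, -3)}, dimension 1).

K has rank 1, so it is an outer product K = u v^T: every row of K is a multiple of one row vector. Reading off the entries, u = (1, 1, 0, -3) and v = (0, 1, 0, 0) (row i of K equals u_i·v^T). A rank-one matrix u v^T satisfies K u = u (v·u) and kills the (3)-dimensional subspace v^⊥, so its characteristic polynomial is lambda^3 (lambda - v·u) with v·u = tr K = 1. Hence the eigenvalues of I - K are 1 (multiplicity 3) and 1 - (1) = 0, so det(I - K) = 0. (Direct check: I - K =
[[1, -1, 0, 0],
 [0, 0, 0, 0],
 [0, 0, 1, 0],
 [0, 3, 0, 1]]
has determinant 0.) So 1 is an eigenvalue of K and (I - K) is not invertible. The finite-dimensional Fredholm alternative says: either (I - K) is invertible, or ker(I - K) ≠ {0} and then range(I - K) = ker((I - K)^*)^⊥, with dim ker(I - K) = dim ker((I - K)^*). We are in the second case, so we need both kernels. Kernel of I - K: (I - K) u = u - u (v·u) = u - u = 0, so ker(I - K) = span{u} = span{(1, 1, 0, -3)} (it is exactly 1-dimensional because rank(I - K) = 3). Kernel of the adjoint: K is real, so (I - K)^* = I - K^T = I - v u^T, and (I - v u^T) v = v - v (u·v) = 0; hence ker((I - K)^*) = span{v} = span{(0, 1, 0, 0)}. Therefore (I - K) x = y is solvable iff <y, v> = 0, i.e. iff y_2 = 0. When this holds, K y = u (v·y) = 0, so (I - K) y = y and x = y is a particular solution; the full solution set is the line x = y + c·u = y + c·(1, 1, 0, -3), c ∈ C.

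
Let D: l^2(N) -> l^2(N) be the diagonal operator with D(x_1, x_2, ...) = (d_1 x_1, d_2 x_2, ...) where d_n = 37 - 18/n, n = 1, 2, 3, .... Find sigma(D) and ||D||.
sigma(D) = {37 - 18/n : n ≥ 1} ∪ {37}; ||D|| = 37

A bounded diagonal operator on l^2 with diagonal entries d_n has spectrum equal to the closure of {d_n : n ≥ 1}: every d_n is an eigenvalue (with eigenvector e_n), so {d_n} ⊂ sigma(D); the spectrum is closed, so its closure is too; and for lambda not in the closure, (D - lambda I) has bounded inverse (the diagonal entries 1/(d_n - lambda) are bounded). For our sequence d_n = 37 - 18/n, n = 1, 2, 3, ...:
  - {d_n} = {37 - 18/n : n ≥ 1}; the only limit point is 37
  - closure = {37 - 18/n : n ≥ 1} ∪ {37}
For the norm: a diagonal operator has ||D|| = sup_n |d_n|. Here d_n = 37 - 18/n increases monotonically from d_1 = 19 toward 37, with all terms in [19, 37); so sup_n |d_n| = 37 (the supremum is the limit, not attained). So ||D|| = 37.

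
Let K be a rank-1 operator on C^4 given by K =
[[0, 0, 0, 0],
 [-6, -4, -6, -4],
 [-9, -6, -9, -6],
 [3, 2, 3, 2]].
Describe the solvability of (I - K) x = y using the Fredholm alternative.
(I - K) is invertible (det(I - K) = 12 ≠ 0), so for every y in C^4 the equation (I - K) x = y has a unique solution.

K has rank 1, so it is an outer product K = u v^T: every row of K is a multiple of one row vector. Reading off the entries, u = (0, -2, -3, 1) and v = (3, 2, 3, 2) (row i of K equals u_i·v^T). A rank-one matrix u v^T satisfies K u = u (v·u) and kills the (3)-dimensional subspace v^⊥, so its characteristic polynomial is lambda^3 (lambda - v·u) with v·u = tr K = -11. Hence the eigenvalues of I - K are 1 (multiplicity 3) and 1 - (-11) = 12, so det(I - K) = 12. (Direct check: I - K =
[[1, 0, 0, 0],
 [6, 5, 6, 4],
 [9, 6, 10, 6],
 [-3, -2, -3, -1]]
has determinant 12.) The finite-dimensional Fredholm alternative says: either (I - K) is invertible, or ker(I - K) ≠ {0} and then range(I - K) = ker((I - K)^*)^⊥, with dim ker(I - K) = dim ker((I - K)^*). Since det(I - K) ≠ 0, 1 is not an eigenvalue of K and ker(I - K) = {0}, so we are in the first case: for every y there is a unique x = (I - K)^(-1) y. Explicitly, by the Sherman–Morrison formula, (I - u v^T)^(-1) = I + u v^T/(1 - v·u), i.e. (I - K)^(-1) = I + K/(12).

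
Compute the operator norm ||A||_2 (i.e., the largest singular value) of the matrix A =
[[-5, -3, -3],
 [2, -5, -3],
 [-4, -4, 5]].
||A||_2 ≈ 8.3327 (= sqrt(largest eigenvalue of A^T A))

||A||_2 = sigma_max(A) = sqrt(lambda_max(A^T A)). Form the symmetric matrix M = A^T A =
[[45, 21, -11],
 [21, 50, 4],
 [-11, 4, 43]].
Its characteristic polynomial (trace, sum of principal 2x2 minors, determinant of M give the coefficients) is
  p(λ) = det(λ I - M) = λ^3 - 138λ^2 + 5757λ - 69169.
No integer candidate from the rational root theorem (±divisors of 69169) is a root, so the roots are irrational. The cubic discriminant is Δ = 799716537 > 0, so there are three distinct real roots. p(20) = -1229 and p(21) = 131 have opposite signs, so a root lies in (20, 21); Newton's method refines it to λ ≈ 20.8986. p(47) = 391 and p(48) = -193 have opposite signs, so a root lies in (47, 48); Newton's method refines it to λ ≈ 47.6677. p(69) = -445 and p(70) = 621 have opposite signs, so a root lies in (69, 70); Newton's method refines it to λ ≈ 69.4337. Check (Vieta): the three roots sum to 138, matching tr M = 138.
So the eigenvalues of A^T A are ≈ 20.8986, 47.6677, 69.4337 (all ≥ 0, as they must be for A^T A). The largest is λ_max ≈ 69.4337, hence ||A||_2 = sqrt(λ_max) ≈ 8.3327.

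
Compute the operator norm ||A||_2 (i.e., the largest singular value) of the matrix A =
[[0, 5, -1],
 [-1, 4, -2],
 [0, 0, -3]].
||A||_2 ≈ 6.832 (= sqrt(largest eigenvalue of A^T A))

||A||_2 = sigma_max(A) = sqrt(lambda_max(A^T A)). Form the symmetric matrix M = A^T A =
[[1, -4, 2],
 [-4, 41, -13],
 [2, -13, 14]].
Its characteristic polynomial (trace, sum of principal 2x2 minors, determinant of M give the coefficients) is
  p(λ) = det(λ I - M) = λ^3 - 56λ^2 + 440λ - 225.
No integer candidate from the rational root theorem (±divisors of 225) is a root, so the roots are irrational. The cubic discriminant is Δ = 206764325 > 0, so there are three distinct real roots. p(0) = -225 and p(1) = 160 have opposite signs, so a root lies in (0, 1); Newton's method refines it to λ ≈ 0.5494. p(8) = 223 and p(9) = -72 have opposite signs, so a root lies in (8, 9); Newton's method refines it to λ ≈ 8.7739. p(46) = -1145 and p(47) = 574 have opposite signs, so a root lies in (46, 47); Newton's method refines it to λ ≈ 46.6767. Check (Vieta): the three roots sum to 56, matching tr M = 56.
So the eigenvalues of A^T A are ≈ 0.5494, 8.7739, 46.6767 (all ≥ 0, as they must be for A^T A). The largest is λ_max ≈ 46.6767, hence ||A||_2 = sqrt(λ_max) ≈ 6.832.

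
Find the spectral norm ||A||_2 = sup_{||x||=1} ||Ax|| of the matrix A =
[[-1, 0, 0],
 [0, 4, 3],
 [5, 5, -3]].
||A||_2 ≈ 7.9134 (= sqrt(largest eigenvalue of A^T A))

||A||_2 = sigma_max(A) = sqrt(lambda_max(A^T A)). Form the symmetric matrix M = A^T A =
[[26, 25, -15],
 [25, 41, -3],
 [-15, -3, 18]].
Its characteristic polynomial (trace, sum of principal 2x2 minors, determinant of M give the coefficients) is
  p(λ) = det(λ I - M) = λ^3 - 85λ^2 + 1413λ - 729.
No integer candidate from the rational root theorem (±divisors of 729) is a root, so the roots are irrational. The cubic discriminant is Δ = 2911483440 > 0, so there are three distinct real roots. p(0) = -729 and p(1) = 600 have opposite signs, so a root lies in (0, 1); Newton's method refines it to λ ≈ 0.5329. p(21) = 720 and p(22) = -135 have opposite signs, so a root lies in (21, 22); Newton's method refines it to λ ≈ 21.8452. p(62) = -1535 and p(63) = 972 have opposite signs, so a root lies in (62, 63); Newton's method refines it to λ ≈ 62.6219. Check (Vieta): the three roots sum to 85, matching tr M = 85.
So the eigenvalues of A^T A are ≈ 0.5329, 21.8452, 62.6219 (all ≥ 0, as they must be for A^T A). The largest is λ_max ≈ 62.6219, hence ||A||_2 = sqrt(λ_max) ≈ 7.9134.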